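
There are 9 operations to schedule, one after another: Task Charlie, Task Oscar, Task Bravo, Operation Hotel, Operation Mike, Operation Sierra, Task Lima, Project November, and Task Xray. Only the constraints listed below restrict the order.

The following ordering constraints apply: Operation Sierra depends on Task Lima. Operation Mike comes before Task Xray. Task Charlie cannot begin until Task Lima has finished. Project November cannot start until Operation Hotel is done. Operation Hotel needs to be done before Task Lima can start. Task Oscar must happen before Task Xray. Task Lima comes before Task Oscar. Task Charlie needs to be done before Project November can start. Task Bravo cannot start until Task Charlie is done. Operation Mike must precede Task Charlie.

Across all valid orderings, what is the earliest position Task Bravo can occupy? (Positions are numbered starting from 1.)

Working backwards through the constraints from Task Bravo, its full set of required predecessors is Task Charlie, Operation Hotel, Operation Mike, Task Lima — 4 of them.
With 4 mandatory predecessors, the earliest Task Bravo can sit is position 4+1 = 5, and placing just those 4 first achieves it.

5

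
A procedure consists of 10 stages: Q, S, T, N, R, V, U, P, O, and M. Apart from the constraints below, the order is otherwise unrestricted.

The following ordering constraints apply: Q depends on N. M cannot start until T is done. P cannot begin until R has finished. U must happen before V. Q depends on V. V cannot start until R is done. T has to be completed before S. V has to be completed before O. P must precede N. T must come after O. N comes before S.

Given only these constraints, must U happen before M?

Yes

Chaining the stated constraints: U → V → O → T → M.
So U must precede M in any valid ordering.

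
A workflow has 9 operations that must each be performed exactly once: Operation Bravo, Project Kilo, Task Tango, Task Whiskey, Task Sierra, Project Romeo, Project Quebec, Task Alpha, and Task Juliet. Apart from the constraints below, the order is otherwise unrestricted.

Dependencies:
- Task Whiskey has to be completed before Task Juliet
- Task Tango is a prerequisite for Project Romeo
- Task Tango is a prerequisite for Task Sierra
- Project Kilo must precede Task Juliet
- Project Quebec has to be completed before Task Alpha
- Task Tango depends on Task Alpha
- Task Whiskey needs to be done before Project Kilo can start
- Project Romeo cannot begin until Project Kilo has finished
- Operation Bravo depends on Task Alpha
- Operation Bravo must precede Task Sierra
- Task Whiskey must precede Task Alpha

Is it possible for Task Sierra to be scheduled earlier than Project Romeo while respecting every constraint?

Yes

No chain of constraints runs from Project Romeo to Task Sierra, so Project Romeo is not required to come first.
So a valid ordering placing Task Sierra earlier than Project Romeo exists.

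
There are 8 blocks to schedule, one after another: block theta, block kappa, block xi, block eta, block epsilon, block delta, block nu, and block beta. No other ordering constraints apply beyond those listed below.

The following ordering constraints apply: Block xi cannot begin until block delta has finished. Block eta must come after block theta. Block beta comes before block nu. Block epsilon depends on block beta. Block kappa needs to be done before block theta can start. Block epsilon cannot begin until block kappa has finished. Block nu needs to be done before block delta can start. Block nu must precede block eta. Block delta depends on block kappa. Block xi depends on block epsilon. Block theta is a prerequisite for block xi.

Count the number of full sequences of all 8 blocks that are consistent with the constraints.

The blocks with no prerequisites are block kappa, block beta; any of them can be placed first.
Systematically extending each partial ordering one block at a time and counting, there are 103 complete orderings.

103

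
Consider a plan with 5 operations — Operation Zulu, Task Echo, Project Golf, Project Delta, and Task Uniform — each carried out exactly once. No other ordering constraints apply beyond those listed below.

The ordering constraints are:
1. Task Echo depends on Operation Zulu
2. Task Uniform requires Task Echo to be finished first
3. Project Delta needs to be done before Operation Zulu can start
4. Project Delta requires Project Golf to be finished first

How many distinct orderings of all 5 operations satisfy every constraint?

Project Golf is the only operation with nothing required before it, so every ordering starts there.
Every operation is then forced in turn, so only 1 complete ordering is consistent with the constraints.

1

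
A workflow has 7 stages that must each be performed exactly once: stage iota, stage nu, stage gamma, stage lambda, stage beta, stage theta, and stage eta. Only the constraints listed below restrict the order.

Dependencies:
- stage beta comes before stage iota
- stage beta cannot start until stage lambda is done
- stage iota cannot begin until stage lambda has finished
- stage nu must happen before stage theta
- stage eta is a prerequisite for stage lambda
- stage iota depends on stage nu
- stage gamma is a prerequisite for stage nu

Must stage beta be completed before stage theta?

Stage beta and stage theta are not related by any chain of constraints.
A valid ordering placing stage theta before stage beta exists, so the answer is no.

No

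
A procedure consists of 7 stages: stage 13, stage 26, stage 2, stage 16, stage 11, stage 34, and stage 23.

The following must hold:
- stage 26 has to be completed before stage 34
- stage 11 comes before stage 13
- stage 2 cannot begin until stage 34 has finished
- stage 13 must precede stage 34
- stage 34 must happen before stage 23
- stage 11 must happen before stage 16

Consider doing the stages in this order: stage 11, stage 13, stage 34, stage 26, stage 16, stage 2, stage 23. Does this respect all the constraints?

No

Here stage 26 comes after stage 34.
But one of the constraints requires stage 26 before stage 34, so this ordering violates it.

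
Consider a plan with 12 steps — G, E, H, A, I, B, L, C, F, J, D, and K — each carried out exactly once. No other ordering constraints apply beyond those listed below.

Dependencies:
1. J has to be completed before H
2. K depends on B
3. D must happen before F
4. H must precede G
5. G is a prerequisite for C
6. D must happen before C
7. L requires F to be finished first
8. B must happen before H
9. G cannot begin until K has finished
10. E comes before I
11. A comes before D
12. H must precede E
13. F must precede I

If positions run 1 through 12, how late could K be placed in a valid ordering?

Every step that must follow K has to come after it. Tracing all chains starting from K, those steps are: G, C — 2 in total.
With 2 mandatory successors out of 12 steps total, the latest slot for K is 12−2 = 10, and it's reachable by doing all non-successors before K.

10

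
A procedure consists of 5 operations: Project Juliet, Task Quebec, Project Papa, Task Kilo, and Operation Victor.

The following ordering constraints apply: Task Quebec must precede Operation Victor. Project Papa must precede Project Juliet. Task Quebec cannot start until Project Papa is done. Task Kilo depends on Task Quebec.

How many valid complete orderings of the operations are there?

Project Papa is the only operation with nothing required before it, so every ordering starts there.
Counting all ways to extend the partial order to a total order gives 8.

8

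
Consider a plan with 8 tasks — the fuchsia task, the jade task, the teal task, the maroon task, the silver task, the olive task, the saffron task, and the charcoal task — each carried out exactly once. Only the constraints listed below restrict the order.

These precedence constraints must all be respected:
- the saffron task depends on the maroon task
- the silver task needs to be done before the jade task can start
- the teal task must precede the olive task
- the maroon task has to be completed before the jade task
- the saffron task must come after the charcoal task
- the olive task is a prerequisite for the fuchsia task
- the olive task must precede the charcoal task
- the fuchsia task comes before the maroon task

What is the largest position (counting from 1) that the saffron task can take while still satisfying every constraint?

The saffron task has no required successors, so nothing stops it from going last (position 8).

8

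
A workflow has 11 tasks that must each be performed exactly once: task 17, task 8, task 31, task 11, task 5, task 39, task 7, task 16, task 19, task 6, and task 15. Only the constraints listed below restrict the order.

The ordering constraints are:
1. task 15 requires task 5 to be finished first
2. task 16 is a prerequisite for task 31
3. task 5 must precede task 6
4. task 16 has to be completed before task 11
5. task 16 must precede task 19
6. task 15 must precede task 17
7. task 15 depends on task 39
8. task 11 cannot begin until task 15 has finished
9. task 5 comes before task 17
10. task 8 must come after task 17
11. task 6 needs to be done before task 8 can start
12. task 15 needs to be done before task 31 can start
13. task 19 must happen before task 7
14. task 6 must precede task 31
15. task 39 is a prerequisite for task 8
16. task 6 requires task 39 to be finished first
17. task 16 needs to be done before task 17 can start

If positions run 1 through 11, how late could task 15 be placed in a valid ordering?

Every task that must follow task 15 has to come after it. Tracing all chains starting from task 15, those tasks are: task 17, task 8, task 31, task 11 — 4 in total.
With 4 mandatory successors out of 11 tasks total, the latest slot for task 15 is 11−4 = 7, and it's reachable by doing all non-successors before task 15.

7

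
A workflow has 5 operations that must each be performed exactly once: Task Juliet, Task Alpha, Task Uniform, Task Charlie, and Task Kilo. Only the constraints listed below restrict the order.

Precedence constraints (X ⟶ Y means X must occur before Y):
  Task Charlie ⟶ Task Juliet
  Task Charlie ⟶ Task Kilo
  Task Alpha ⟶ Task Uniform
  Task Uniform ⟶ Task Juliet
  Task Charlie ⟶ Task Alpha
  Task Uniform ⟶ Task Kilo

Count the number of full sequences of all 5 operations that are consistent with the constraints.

Task Charlie is the only operation with nothing required before it, so every ordering starts there.
Systematically extending each partial ordering one operation at a time and counting, there are 2 complete orderings.

2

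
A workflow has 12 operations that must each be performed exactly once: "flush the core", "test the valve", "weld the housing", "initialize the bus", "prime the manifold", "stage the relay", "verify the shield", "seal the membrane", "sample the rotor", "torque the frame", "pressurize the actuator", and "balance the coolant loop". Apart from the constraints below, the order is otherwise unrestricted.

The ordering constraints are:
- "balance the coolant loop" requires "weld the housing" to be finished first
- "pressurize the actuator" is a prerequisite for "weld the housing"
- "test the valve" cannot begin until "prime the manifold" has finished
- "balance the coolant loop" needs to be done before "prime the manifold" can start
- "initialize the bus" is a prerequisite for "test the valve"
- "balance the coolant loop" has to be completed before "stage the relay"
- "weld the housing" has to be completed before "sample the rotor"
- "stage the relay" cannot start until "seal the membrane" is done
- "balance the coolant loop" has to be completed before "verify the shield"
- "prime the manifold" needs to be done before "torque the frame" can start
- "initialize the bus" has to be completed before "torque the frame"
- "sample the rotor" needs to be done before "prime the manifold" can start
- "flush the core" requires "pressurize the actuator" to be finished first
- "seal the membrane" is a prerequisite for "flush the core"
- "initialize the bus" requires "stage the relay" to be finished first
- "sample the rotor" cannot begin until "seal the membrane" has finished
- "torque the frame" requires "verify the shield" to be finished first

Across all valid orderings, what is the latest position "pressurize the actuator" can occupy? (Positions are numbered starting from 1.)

2

The operations that are forced after "pressurize the actuator", directly or by a chain of constraints, are "flush the core", "test the valve", "weld the housing", "initialize the bus", "prime the manifold", "stage the relay", "verify the shield", "sample the rotor", "torque the frame", "balance the coolant loop". That's 10 operations.
With 10 mandatory successors out of 12 operations total, the latest slot for "pressurize the actuator" is 12−10 = 2, and it's reachable by doing all non-successors before "pressurize the actuator".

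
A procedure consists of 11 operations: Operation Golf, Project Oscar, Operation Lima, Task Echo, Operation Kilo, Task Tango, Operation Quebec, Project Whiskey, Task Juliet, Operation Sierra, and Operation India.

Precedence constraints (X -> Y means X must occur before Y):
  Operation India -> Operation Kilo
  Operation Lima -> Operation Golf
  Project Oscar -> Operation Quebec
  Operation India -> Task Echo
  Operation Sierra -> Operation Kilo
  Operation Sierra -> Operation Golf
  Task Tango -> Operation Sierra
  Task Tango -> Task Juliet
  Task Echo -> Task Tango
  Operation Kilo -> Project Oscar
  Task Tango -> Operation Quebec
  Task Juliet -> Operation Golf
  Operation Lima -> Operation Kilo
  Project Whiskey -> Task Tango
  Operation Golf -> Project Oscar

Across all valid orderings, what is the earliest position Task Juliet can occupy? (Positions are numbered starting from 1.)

5

The operations that are forced before Task Juliet, directly or transitively, are Task Echo, Task Tango, Project Whiskey, Operation India. That's 4 operations.
So at minimum 4 operations come before Task Juliet, putting Task Juliet no earlier than position 5. That position is achievable by scheduling exactly those predecessors first.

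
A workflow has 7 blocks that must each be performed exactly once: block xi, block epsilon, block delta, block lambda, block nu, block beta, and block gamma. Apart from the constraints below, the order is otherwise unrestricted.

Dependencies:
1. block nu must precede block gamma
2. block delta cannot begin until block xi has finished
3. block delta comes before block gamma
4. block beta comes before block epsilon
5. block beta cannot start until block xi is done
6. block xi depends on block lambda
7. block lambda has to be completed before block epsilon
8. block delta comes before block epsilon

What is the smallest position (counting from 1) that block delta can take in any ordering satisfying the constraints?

The blocks that are forced before block delta, directly or transitively, are block xi, block lambda. That's 2 blocks.
With 2 mandatory predecessors, the earliest block delta can sit is position 2+1 = 3, and placing just those 2 first achieves it.

3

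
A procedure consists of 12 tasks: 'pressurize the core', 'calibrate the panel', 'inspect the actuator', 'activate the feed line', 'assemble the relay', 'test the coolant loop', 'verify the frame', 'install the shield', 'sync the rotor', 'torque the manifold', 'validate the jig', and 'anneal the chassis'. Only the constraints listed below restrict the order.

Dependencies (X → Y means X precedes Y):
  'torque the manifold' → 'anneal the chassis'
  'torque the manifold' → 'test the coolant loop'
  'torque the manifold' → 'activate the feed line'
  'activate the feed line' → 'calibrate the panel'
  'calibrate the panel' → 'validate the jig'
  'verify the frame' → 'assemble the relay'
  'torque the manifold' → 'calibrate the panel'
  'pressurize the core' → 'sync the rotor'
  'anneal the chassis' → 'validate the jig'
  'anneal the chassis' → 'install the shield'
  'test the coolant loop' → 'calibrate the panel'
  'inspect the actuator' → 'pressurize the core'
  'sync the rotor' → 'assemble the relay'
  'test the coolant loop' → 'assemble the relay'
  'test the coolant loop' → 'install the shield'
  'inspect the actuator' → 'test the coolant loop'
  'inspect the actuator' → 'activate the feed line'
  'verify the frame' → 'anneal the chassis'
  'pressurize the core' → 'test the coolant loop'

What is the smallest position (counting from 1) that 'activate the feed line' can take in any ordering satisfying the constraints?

Working backwards through the constraints from 'activate the feed line', its full set of required predecessors is 'inspect the actuator', 'torque the manifold' — 2 of them.
With 2 mandatory predecessors, the earliest 'activate the feed line' can sit is position 2+1 = 3, and placing just those 2 first achieves it.

3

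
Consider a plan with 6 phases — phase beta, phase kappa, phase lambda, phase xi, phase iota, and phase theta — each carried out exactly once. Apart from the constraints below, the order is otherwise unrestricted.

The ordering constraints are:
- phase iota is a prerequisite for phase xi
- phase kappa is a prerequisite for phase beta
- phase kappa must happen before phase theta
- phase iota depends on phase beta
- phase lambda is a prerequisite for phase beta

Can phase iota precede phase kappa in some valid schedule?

Following phase kappa → phase beta → phase iota, phase kappa must precede phase iota in every valid ordering.
Hence phase iota can never be scheduled before phase kappa.

No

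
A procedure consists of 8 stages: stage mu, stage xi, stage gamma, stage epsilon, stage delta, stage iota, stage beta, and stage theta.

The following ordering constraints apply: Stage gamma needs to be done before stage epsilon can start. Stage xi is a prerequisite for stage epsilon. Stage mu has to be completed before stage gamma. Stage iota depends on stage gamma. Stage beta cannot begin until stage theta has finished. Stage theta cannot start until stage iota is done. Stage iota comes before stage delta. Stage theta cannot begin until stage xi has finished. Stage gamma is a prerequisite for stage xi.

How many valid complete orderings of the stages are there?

30

Only stage mu has no prerequisites, so it must go first.
Systematically extending each partial ordering one stage at a time and counting, there are 30 complete orderings.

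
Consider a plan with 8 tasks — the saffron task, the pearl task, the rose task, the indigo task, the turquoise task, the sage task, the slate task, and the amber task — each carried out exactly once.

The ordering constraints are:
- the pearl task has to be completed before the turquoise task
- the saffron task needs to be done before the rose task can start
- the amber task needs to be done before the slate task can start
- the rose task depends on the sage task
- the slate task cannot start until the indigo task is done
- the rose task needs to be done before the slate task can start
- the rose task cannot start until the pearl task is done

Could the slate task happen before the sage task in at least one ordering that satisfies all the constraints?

Following the sage task → the rose task → the slate task, the sage task must precede the slate task in every valid ordering.
Hence the slate task can never be scheduled before the sage task.

No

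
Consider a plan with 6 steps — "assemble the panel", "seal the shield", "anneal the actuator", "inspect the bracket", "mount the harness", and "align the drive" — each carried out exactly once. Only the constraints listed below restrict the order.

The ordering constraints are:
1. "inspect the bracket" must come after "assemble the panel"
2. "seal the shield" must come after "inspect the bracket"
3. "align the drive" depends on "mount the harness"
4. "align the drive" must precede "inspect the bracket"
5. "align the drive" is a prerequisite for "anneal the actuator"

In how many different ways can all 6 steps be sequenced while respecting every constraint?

2 steps have no prerequisites ("assemble the panel", "mount the harness"), so any of them could come first.
Enumerating by repeatedly choosing an available step (one whose prerequisites are all placed) gives 10 distinct complete orderings.

10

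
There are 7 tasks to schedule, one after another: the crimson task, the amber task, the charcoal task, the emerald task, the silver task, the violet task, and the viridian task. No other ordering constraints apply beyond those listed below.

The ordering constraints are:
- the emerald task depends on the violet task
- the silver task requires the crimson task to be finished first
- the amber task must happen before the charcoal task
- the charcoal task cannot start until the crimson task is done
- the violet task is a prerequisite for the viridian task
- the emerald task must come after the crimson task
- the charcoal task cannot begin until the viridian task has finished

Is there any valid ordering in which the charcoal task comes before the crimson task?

There is a dependency chain the crimson task → the charcoal task, so the charcoal task always comes after the crimson task.
Hence the charcoal task can never be scheduled before the crimson task.

No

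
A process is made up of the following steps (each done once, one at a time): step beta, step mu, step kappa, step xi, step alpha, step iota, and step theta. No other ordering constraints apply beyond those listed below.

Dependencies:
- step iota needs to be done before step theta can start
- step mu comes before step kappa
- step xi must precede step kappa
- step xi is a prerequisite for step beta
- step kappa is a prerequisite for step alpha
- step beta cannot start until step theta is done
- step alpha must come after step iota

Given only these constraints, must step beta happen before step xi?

No

The constraints actually force step xi before step beta (via step xi → step beta), not the other way around.
So step beta does not have to come before step xi — it cannot.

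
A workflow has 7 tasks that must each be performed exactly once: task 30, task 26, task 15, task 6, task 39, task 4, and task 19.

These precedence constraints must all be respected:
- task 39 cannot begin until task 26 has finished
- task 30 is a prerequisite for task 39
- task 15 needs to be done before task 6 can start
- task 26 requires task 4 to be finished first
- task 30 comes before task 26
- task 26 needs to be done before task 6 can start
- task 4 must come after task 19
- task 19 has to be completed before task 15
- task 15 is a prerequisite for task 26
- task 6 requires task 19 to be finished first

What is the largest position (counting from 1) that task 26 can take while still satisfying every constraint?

5

Every task that must follow task 26 has to come after it. Tracing all chains starting from task 26, those tasks are: task 6, task 39 — 2 in total.
With 2 mandatory successors out of 7 tasks total, the latest slot for task 26 is 7−2 = 5, and it's reachable by doing all non-successors before task 26.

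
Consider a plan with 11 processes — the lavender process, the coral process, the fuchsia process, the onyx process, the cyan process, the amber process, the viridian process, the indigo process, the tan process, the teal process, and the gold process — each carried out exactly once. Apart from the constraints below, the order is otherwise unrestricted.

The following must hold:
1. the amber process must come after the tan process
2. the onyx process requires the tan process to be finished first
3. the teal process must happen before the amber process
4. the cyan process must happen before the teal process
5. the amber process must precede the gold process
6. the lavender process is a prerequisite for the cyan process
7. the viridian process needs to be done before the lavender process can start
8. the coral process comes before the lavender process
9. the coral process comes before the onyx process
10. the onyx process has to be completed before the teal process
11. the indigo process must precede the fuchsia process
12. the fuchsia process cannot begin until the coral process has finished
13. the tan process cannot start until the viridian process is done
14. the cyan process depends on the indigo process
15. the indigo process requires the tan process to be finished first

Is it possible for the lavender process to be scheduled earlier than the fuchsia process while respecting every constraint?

The constraints leave the lavender process and the fuchsia process unordered relative to each other; nothing requires the fuchsia process earlier.
So a valid ordering placing the lavender process earlier than the fuchsia process exists.

Yes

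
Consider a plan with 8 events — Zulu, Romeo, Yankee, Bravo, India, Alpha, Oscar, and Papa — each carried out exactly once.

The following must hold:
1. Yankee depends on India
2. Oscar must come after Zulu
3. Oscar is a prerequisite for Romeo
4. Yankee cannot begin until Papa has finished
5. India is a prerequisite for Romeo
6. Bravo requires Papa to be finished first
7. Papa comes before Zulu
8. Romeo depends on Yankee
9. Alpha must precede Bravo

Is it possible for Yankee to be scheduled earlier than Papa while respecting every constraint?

No

Following Papa → Yankee, Papa must precede Yankee in every valid ordering.
So no valid ordering can have Yankee before Papa.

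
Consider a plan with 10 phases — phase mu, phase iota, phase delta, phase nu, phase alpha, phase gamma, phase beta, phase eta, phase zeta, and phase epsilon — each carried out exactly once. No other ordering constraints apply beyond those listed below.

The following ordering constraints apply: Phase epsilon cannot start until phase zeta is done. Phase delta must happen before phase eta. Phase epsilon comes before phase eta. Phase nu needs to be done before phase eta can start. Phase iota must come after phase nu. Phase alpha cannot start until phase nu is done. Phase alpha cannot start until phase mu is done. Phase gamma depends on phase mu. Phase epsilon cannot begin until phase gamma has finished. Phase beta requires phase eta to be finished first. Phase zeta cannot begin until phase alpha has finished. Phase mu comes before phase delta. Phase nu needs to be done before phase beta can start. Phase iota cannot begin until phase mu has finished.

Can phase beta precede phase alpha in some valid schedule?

No

There is a dependency chain phase alpha → phase zeta → phase epsilon → phase eta → phase beta, so phase beta always comes after phase alpha.
So no valid ordering can have phase beta before phase alpha.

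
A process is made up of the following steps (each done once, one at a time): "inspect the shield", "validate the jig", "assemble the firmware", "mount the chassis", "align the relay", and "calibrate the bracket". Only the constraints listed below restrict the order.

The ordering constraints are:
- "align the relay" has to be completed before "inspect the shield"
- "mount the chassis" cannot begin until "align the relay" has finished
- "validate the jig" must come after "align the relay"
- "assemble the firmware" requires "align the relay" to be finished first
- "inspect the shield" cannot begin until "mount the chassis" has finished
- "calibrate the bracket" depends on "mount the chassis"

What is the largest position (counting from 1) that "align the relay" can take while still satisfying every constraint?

1

The steps that are forced after "align the relay", directly or by a chain of constraints, are "inspect the shield", "validate the jig", "assemble the firmware", "mount the chassis", "calibrate the bracket". That's 5 steps.
With 5 mandatory successors out of 6 steps total, the latest slot for "align the relay" is 6−5 = 1, and it's reachable by doing all non-successors before "align the relay".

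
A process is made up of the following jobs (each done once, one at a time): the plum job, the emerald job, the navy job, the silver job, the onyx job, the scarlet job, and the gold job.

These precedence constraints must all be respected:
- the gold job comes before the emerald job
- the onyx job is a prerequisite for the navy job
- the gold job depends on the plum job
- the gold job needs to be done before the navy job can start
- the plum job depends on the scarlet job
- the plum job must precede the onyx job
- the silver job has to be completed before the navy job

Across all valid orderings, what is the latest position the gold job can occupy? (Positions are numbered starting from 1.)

The jobs that are forced after the gold job, directly or by a chain of constraints, are the emerald job, the navy job. That's 2 jobs.
With 2 mandatory successors out of 7 jobs total, the latest slot for the gold job is 7−2 = 5, and it's reachable by doing all non-successors before the gold job.

5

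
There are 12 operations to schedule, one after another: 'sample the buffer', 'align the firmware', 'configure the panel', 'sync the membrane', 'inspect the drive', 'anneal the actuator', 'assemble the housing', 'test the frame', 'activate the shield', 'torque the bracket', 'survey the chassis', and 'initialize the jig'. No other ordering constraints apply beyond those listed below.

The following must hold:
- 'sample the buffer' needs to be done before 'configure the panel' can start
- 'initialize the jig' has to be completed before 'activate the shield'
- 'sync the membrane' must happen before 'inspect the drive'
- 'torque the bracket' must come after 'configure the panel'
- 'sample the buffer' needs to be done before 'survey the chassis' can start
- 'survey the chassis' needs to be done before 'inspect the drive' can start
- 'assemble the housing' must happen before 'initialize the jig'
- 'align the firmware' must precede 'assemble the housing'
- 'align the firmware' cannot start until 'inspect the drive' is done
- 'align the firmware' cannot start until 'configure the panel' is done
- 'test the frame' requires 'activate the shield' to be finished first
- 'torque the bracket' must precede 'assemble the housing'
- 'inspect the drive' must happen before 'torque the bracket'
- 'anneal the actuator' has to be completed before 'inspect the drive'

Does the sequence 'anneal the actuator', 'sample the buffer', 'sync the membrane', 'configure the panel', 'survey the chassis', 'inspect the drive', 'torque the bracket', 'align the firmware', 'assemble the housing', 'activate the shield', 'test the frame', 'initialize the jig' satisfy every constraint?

In the proposed order, 'activate the shield' appears before 'initialize the jig'.
Since 'initialize the jig' is required before 'activate the shield', the ordering is invalid.

No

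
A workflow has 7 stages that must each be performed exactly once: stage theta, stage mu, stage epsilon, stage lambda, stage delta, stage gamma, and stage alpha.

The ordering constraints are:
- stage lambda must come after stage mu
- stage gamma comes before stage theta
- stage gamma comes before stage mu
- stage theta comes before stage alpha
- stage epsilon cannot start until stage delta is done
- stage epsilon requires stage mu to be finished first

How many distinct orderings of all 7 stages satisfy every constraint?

2 stages have no prerequisites (stage delta, stage gamma), so any of them could come first.
Counting all ways to extend the partial order to a total order gives 95.

95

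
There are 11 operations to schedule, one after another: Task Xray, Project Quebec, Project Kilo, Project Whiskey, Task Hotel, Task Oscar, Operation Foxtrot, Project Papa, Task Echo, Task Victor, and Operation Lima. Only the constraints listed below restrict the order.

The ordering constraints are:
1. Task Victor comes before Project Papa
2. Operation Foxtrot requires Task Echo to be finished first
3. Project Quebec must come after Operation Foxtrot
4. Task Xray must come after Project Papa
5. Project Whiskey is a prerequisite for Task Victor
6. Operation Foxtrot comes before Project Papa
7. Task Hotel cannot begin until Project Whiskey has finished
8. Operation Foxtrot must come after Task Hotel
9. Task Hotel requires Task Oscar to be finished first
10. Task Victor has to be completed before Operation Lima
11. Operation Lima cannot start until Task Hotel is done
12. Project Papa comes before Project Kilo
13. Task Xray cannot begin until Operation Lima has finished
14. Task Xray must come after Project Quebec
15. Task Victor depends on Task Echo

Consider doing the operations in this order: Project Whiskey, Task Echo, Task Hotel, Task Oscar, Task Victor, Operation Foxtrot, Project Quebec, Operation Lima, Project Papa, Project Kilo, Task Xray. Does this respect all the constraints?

No

The sequence places Task Hotel ahead of Task Oscar.
Since Task Oscar is required before Task Hotel, the ordering is invalid.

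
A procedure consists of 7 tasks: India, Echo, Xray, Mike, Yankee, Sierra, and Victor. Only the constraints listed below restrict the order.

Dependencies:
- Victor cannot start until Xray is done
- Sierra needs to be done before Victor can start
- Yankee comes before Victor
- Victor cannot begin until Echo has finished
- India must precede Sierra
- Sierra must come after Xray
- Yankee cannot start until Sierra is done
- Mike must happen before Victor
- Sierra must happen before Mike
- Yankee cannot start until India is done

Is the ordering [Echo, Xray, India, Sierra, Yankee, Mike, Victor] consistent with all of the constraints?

Yes

Going through the constraints one by one, each required predecessor appears earlier in the sequence than its dependent — e.g. Echo (position 1) is before Victor (position 7), as required.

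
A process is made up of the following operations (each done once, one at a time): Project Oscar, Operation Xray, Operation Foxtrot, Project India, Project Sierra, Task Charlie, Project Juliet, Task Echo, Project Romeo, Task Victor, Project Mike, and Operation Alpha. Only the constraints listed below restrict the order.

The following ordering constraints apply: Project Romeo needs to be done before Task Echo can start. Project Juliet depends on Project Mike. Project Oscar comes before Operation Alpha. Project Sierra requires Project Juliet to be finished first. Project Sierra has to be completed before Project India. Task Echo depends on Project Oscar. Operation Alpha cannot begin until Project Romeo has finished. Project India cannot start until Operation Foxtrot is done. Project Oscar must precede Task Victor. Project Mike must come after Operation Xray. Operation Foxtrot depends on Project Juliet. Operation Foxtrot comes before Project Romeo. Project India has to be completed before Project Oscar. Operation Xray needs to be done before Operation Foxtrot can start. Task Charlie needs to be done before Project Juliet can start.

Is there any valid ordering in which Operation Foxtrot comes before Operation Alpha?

Every valid ordering already has Operation Foxtrot before Operation Alpha (the constraints require it), so in particular at least one does.

Yes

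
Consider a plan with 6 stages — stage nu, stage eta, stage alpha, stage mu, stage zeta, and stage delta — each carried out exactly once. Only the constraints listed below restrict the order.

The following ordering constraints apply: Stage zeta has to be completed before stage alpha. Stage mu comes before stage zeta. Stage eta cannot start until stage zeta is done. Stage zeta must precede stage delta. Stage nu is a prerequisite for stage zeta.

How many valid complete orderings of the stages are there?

12

2 stages have no prerequisites (stage nu, stage mu), so any of them could come first.
Counting all ways to extend the partial order to a total order gives 12.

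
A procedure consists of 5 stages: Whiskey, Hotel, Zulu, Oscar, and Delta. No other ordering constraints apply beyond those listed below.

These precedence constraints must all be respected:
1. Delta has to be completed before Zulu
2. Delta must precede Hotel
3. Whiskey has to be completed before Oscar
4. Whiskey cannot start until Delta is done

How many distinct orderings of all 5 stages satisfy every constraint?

Delta is the only stage with nothing required before it, so every ordering starts there.
Counting all ways to extend the partial order to a total order gives 12.

12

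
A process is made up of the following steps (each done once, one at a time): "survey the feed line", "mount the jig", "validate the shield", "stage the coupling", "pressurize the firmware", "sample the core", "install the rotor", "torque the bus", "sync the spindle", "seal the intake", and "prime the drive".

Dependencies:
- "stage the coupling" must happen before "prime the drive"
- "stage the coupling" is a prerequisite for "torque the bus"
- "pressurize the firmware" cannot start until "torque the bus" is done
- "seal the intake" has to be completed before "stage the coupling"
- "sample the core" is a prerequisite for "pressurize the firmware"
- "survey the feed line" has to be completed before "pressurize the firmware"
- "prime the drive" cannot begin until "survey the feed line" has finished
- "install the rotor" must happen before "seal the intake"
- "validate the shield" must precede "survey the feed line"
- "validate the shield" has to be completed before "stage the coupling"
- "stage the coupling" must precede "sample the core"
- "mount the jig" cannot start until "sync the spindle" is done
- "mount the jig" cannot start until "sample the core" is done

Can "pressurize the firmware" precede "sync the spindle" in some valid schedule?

Yes

No chain of constraints runs from "sync the spindle" to "pressurize the firmware", so "sync the spindle" is not required to come first.
So a valid ordering placing "pressurize the firmware" earlier than "sync the spindle" exists.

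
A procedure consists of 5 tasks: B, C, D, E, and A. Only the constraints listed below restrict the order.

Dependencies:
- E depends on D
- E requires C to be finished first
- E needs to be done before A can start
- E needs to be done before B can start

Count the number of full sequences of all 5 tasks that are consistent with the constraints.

The tasks with no prerequisites are C, D; any of them can be placed first.
Counting all ways to extend the partial order to a total order gives 4.

4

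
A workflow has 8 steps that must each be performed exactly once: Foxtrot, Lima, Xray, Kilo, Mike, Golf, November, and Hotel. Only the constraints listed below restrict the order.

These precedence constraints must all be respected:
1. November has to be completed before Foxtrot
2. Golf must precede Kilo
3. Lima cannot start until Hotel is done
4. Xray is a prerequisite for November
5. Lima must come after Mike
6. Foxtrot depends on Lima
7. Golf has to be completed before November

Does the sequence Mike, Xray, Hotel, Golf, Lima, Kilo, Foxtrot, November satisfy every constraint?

No

In the proposed order, Foxtrot appears before November.
That contradicts the constraint that November must precede Foxtrot.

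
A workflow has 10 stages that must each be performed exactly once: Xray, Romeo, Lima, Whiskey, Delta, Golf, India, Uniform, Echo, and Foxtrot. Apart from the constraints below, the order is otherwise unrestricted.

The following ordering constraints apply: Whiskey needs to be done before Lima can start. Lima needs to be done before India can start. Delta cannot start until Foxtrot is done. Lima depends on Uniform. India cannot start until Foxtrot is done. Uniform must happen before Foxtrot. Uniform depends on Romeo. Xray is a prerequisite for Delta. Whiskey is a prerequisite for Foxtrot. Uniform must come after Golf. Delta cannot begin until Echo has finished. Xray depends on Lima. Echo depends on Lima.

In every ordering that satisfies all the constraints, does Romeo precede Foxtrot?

There is a constraint chain Romeo → Uniform → Foxtrot.
So Romeo must precede Foxtrot in any valid ordering.

Yes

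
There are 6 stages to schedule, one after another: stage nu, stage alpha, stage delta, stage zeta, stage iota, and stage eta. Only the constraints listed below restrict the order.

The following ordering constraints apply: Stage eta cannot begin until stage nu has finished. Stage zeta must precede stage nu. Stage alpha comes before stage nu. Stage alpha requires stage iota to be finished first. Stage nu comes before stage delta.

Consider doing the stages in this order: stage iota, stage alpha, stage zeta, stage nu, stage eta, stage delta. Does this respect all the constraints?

Yes

Going through the constraints one by one, each required predecessor appears earlier in the sequence than its dependent — e.g. stage alpha (position 2) is before stage nu (position 4), as required.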